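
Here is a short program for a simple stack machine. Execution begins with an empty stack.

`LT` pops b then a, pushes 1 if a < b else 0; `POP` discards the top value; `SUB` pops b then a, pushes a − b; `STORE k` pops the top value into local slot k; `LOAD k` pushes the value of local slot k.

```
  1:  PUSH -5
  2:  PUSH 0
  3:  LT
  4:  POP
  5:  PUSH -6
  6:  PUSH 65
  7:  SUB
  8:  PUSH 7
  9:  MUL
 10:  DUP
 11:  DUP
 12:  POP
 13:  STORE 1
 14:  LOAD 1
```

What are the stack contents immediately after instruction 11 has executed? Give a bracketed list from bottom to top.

PUSH -5 : [-5]
PUSH 0  : [-5, 0]
LT      : [1]
POP     : []
PUSH -6 : [-6]
PUSH 65 : [-6, 65]
SUB     : [-71]
PUSH 7  : [-71, 7]
MUL     : [-497]
DUP     : [-497, -497]
DUP     : [-497, -497, -497]

[-497, -497, -497]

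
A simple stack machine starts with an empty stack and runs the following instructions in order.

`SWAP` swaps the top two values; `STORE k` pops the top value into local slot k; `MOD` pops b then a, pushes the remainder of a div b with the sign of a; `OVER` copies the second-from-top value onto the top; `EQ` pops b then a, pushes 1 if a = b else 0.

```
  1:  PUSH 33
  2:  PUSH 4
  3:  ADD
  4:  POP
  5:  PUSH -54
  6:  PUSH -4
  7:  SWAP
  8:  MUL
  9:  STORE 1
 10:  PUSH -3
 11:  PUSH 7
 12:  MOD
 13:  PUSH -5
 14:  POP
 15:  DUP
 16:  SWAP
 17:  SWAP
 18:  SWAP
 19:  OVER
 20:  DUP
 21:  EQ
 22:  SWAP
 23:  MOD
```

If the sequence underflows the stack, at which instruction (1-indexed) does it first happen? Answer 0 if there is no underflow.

PUSH 33   [33]
PUSH 4    [33, 4]
ADD       [37]
POP       []
PUSH -54  [-54]
PUSH -4   [-54, -4]
SWAP      [-4, -54]
MUL       [216]
STORE 1   []
PUSH -3   [-3]
PUSH 7    [-3, 7]
MOD       [-3]
PUSH -5   [-3, -5]
POP       [-3]
DUP       [-3, -3]
SWAP      [-3, -3]
SWAP      [-3, -3]
SWAP      [-3, -3]
OVER      [-3, -3, -3]
DUP       [-3, -3, -3, -3]
EQ        [-3, -3, 1]
SWAP      [-3, 1, -3]
MOD       [-3, 1]

0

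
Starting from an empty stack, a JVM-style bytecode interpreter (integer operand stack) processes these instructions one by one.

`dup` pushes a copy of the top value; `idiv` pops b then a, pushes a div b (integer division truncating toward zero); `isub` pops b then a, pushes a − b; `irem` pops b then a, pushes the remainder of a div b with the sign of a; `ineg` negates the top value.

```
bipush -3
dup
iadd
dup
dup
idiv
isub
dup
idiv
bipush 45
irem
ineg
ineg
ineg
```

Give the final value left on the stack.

-1

bipush -3 : -3
dup       : -3 -3
iadd      : -6
dup       : -6 -6
dup       : -6 -6 -6
idiv      : -6 1
isub      : -7
dup       : -7 -7
idiv      : 1
bipush 45 : 1 45
irem      : 1
ineg      : -1
ineg      : 1
ineg      : -1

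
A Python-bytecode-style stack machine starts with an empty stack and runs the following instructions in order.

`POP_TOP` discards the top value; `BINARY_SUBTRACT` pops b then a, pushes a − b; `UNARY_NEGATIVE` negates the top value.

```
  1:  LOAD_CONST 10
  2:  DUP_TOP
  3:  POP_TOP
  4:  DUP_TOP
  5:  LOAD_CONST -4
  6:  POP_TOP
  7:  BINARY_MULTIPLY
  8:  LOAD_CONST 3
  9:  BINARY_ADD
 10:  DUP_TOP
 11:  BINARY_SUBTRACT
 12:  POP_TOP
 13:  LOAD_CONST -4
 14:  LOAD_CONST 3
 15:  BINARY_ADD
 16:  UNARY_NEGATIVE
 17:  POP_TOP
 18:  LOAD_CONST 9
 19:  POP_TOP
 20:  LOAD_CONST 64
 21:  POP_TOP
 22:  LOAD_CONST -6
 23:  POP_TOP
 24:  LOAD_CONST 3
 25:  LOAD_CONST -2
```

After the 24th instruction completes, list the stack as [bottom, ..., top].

[3]

LOAD_CONST 10   -> [10]
DUP_TOP         -> [10, 10]
POP_TOP         -> [10]
DUP_TOP         -> [10, 10]
LOAD_CONST -4   -> [10, 10, -4]
POP_TOP         -> [10, 10]
BINARY_MULTIPLY -> [100]
LOAD_CONST 3    -> [100, 3]
BINARY_ADD      -> [103]
DUP_TOP         -> [103, 103]
BINARY_SUBTRACT -> [0]
POP_TOP         -> []
LOAD_CONST -4   -> [-4]
LOAD_CONST 3    -> [-4, 3]
BINARY_ADD      -> [-1]
UNARY_NEGATIVE  -> [1]
POP_TOP         -> []
LOAD_CONST 9    -> [9]
POP_TOP         -> []
LOAD_CONST 64   -> [64]
POP_TOP         -> []
LOAD_CONST -6   -> [-6]
POP_TOP         -> []
LOAD_CONST 3    -> [3]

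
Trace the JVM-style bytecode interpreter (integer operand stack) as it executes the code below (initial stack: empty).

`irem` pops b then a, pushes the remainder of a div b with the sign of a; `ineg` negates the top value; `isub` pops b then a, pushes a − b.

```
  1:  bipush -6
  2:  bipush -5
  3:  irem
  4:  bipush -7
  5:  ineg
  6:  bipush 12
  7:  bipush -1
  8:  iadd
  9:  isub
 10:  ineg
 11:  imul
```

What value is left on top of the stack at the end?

-4

bipush -6 -> [-6]
bipush -5 -> [-6, -5]
irem      -> [-1]
bipush -7 -> [-1, -7]
ineg      -> [-1, 7]
bipush 12 -> [-1, 7, 12]
bipush -1 -> [-1, 7, 12, -1]
iadd      -> [-1, 7, 11]
isub      -> [-1, -4]
ineg      -> [-1, 4]
imul      -> [-4]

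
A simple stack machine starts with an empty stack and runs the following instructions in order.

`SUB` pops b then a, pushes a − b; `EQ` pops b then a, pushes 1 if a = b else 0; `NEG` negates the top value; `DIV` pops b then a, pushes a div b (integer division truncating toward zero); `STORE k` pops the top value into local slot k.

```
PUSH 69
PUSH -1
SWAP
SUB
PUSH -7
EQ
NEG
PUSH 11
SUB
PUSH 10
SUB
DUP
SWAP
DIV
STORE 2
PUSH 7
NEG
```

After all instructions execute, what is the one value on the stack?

-7

PUSH 69 → [69]
PUSH -1 → [69, -1]
SWAP    → [-1, 69]
SUB     → [-70]
PUSH -7 → [-70, -7]
EQ      → [0]
NEG     → [0]
PUSH 11 → [0, 11]
SUB     → [-11]
PUSH 10 → [-11, 10]
SUB     → [-21]
DUP     → [-21, -21]
SWAP    → [-21, -21]
DIV     → [1]
STORE 2 → []
PUSH 7  → [7]
NEG     → [-7]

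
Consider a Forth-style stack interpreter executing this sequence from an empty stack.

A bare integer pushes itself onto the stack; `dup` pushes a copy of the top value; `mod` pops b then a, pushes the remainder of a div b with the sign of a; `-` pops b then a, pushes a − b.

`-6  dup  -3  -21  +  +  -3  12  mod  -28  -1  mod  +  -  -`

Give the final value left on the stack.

-6  -> [-6]
dup -> [-6, -6]
-3  -> [-6, -6, -3]
-21 -> [-6, -6, -3, -21]
+   -> [-6, -6, -24]
+   -> [-6, -30]
-3  -> [-6, -30, -3]
12  -> [-6, -30, -3, 12]
mod -> [-6, -30, -3]
-28 -> [-6, -30, -3, -28]
-1  -> [-6, -30, -3, -28, -1]
mod -> [-6, -30, -3, 0]
+   -> [-6, -30, -3]
-   -> [-6, -27]
-   -> [21]

21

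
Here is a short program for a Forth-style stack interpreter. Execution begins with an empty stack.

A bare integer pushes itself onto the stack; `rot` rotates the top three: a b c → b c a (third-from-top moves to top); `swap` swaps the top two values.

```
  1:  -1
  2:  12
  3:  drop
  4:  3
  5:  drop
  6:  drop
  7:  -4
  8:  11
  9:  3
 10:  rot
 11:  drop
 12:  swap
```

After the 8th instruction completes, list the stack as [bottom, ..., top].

[-4, 11]

-1    [-1]
12    [-1, 12]
drop  [-1]
3     [-1, 3]
drop  [-1]
drop  []
-4    [-4]
11    [-4, 11]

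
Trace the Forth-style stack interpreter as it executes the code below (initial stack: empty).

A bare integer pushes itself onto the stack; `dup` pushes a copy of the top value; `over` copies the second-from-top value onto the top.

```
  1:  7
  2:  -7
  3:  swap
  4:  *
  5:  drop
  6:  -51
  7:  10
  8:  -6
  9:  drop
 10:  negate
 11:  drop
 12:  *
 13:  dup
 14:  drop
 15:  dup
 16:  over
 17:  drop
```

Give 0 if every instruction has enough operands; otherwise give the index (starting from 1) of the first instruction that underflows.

7      → 7
-7     → 7 -7
swap   → -7 7
*      → -49
drop   → (empty)
-51    → -51
10     → -51 10
-6     → -51 10 -6
drop   → -51 10
negate → -51 -10
drop   → -51
*  — needs 2 operands, stack has 1 → underflow

12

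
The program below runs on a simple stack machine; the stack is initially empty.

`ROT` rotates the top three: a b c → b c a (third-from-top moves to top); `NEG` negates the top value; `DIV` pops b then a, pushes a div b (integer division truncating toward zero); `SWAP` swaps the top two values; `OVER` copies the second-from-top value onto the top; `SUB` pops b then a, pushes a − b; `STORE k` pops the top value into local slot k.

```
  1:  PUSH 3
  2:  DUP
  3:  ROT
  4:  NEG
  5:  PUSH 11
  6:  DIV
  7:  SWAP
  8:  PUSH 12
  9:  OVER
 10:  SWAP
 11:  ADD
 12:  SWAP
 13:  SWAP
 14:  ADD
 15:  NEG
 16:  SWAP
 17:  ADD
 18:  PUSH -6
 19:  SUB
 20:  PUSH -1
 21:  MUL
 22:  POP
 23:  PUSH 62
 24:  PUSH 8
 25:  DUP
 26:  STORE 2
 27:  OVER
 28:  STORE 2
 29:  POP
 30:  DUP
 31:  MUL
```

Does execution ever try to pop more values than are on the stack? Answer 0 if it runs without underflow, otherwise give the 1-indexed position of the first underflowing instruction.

3

PUSH 3 → [3]
DUP    → [3, 3]
ROT  — needs 3 operands, stack has 2 → underflow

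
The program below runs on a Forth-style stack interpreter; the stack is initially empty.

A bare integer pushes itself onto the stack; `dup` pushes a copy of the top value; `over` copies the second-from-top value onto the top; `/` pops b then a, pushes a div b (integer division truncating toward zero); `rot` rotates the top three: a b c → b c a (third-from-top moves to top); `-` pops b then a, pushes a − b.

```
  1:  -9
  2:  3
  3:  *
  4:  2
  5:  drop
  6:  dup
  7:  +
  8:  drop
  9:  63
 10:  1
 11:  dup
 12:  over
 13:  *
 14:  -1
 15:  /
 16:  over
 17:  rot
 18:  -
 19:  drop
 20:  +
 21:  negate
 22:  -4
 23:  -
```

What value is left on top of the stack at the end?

-58

-9      -9
3       -9 3
*       -27
2       -27 2
drop    -27
dup     -27 -27
+       -54
drop    (empty)
63      63
1       63 1
dup     63 1 1
over    63 1 1 1
*       63 1 1
-1      63 1 1 -1
/       63 1 -1
over    63 1 -1 1
rot     63 -1 1 1
-       63 -1 0
drop    63 -1
+       62
negate  -62
-4      -62 -4
-       -58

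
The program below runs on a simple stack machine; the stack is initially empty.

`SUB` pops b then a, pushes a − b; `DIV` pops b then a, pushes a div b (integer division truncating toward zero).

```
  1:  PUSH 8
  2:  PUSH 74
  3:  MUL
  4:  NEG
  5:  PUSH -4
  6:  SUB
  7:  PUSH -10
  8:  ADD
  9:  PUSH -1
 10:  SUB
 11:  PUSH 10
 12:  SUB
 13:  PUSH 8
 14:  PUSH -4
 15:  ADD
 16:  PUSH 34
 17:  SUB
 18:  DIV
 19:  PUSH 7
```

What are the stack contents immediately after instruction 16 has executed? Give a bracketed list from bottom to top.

[-607, 4, 34]

PUSH 8   → 8
PUSH 74  → 8 74
MUL      → 592
NEG      → -592
PUSH -4  → -592 -4
SUB      → -588
PUSH -10 → -588 -10
ADD      → -598
PUSH -1  → -598 -1
SUB      → -597
PUSH 10  → -597 10
SUB      → -607
PUSH 8   → -607 8
PUSH -4  → -607 8 -4
ADD      → -607 4
PUSH 34  → -607 4 34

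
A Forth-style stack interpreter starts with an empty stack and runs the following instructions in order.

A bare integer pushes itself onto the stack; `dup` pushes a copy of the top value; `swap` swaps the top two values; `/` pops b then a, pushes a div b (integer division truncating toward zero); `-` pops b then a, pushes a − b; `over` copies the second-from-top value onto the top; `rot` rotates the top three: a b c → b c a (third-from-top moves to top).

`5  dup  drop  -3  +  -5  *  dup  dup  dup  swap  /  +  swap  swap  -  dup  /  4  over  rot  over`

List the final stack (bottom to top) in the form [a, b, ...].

5    : [5]
dup  : [5, 5]
drop : [5]
-3   : [5, -3]
+    : [2]
-5   : [2, -5]
*    : [-10]
dup  : [-10, -10]
dup  : [-10, -10, -10]
dup  : [-10, -10, -10, -10]
swap : [-10, -10, -10, -10]
/    : [-10, -10, 1]
+    : [-10, -9]
swap : [-9, -10]
swap : [-10, -9]
-    : [-1]
dup  : [-1, -1]
/    : [1]
4    : [1, 4]
over : [1, 4, 1]
rot  : [4, 1, 1]
over : [4, 1, 1, 1]

[4, 1, 1, 1]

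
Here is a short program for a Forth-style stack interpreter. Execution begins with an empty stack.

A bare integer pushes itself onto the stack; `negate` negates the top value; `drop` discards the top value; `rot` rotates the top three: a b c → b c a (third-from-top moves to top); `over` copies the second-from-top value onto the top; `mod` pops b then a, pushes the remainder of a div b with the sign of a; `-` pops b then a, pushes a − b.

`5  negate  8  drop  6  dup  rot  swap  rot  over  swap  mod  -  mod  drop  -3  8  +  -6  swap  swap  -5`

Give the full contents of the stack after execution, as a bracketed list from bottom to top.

[5, -6, -5]

5       [5]
negate  [-5]
8       [-5, 8]
drop    [-5]
6       [-5, 6]
dup     [-5, 6, 6]
rot     [6, 6, -5]
swap    [6, -5, 6]
rot     [-5, 6, 6]
over    [-5, 6, 6, 6]
swap    [-5, 6, 6, 6]
mod     [-5, 6, 0]
-       [-5, 6]
mod     [-5]
drop    []
-3      [-3]
8       [-3, 8]
+       [5]
-6      [5, -6]
swap    [-6, 5]
swap    [5, -6]
-5      [5, -6, -5]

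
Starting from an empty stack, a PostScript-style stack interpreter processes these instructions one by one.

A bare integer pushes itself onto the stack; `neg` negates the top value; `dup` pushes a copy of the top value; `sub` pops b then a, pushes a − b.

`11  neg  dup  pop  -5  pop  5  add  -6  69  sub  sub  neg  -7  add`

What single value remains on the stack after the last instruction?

11   [11]
neg  [-11]
dup  [-11, -11]
pop  [-11]
-5   [-11, -5]
pop  [-11]
5    [-11, 5]
add  [-6]
-6   [-6, -6]
69   [-6, -6, 69]
sub  [-6, -75]
sub  [69]
neg  [-69]
-7   [-69, -7]
add  [-76]

-76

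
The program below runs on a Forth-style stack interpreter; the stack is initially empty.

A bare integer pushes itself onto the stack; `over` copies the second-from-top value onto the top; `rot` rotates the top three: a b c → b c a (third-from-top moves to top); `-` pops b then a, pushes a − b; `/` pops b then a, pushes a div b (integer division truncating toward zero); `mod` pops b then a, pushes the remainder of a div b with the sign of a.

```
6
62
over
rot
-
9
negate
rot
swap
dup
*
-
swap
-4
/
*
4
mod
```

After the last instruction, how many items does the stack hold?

1

6      : [6]
62     : [6, 62]
over   : [6, 62, 6]
rot    : [62, 6, 6]
-      : [62, 0]
9      : [62, 0, 9]
negate : [62, 0, -9]
rot    : [0, -9, 62]
swap   : [0, 62, -9]
dup    : [0, 62, -9, -9]
*      : [0, 62, 81]
-      : [0, -19]
swap   : [-19, 0]
-4     : [-19, 0, -4]
/      : [-19, 0]
*      : [0]
4      : [0, 4]
mod    : [0]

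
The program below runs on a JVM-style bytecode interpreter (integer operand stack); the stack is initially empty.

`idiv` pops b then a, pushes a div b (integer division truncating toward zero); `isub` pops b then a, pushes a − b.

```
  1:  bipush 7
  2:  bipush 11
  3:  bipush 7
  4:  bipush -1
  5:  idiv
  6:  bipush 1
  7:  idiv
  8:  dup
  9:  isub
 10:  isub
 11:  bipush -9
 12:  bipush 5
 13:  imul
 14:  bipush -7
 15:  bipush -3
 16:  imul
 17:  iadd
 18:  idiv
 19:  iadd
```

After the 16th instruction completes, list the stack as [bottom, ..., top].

[7, 11, -45, 21]

bipush 7  -> 7
bipush 11 -> 7 11
bipush 7  -> 7 11 7
bipush -1 -> 7 11 7 -1
idiv      -> 7 11 -7
bipush 1  -> 7 11 -7 1
idiv      -> 7 11 -7
dup       -> 7 11 -7 -7
isub      -> 7 11 0
isub      -> 7 11
bipush -9 -> 7 11 -9
bipush 5  -> 7 11 -9 5
imul      -> 7 11 -45
bipush -7 -> 7 11 -45 -7
bipush -3 -> 7 11 -45 -7 -3
imul      -> 7 11 -45 21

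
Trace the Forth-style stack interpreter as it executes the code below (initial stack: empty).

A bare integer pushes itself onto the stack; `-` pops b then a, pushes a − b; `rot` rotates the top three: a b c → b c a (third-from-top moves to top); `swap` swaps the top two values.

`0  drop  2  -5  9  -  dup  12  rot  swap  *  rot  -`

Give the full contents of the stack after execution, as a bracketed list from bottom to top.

0    → [0]
drop → []
2    → [2]
-5   → [2, -5]
9    → [2, -5, 9]
-    → [2, -14]
dup  → [2, -14, -14]
12   → [2, -14, -14, 12]
rot  → [2, -14, 12, -14]
swap → [2, -14, -14, 12]
*    → [2, -14, -168]
rot  → [-14, -168, 2]
-    → [-14, -170]

[-14, -170]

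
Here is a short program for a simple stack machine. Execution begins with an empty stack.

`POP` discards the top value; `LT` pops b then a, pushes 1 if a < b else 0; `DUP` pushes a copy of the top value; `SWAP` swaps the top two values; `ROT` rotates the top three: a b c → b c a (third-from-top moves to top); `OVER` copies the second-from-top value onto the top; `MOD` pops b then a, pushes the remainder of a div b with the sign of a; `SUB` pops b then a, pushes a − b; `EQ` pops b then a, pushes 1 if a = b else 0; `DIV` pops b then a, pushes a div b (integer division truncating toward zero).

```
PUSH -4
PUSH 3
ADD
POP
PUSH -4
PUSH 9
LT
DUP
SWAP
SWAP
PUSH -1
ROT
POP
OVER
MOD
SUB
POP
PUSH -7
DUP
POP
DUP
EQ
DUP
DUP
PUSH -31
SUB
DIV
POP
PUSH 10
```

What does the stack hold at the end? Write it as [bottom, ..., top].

[1, 10]

PUSH -4  -> [-4]
PUSH 3   -> [-4, 3]
ADD      -> [-1]
POP      -> []
PUSH -4  -> [-4]
PUSH 9   -> [-4, 9]
LT       -> [1]
DUP      -> [1, 1]
SWAP     -> [1, 1]
SWAP     -> [1, 1]
PUSH -1  -> [1, 1, -1]
ROT      -> [1, -1, 1]
POP      -> [1, -1]
OVER     -> [1, -1, 1]
MOD      -> [1, 0]
SUB      -> [1]
POP      -> []
PUSH -7  -> [-7]
DUP      -> [-7, -7]
POP      -> [-7]
DUP      -> [-7, -7]
EQ       -> [1]
DUP      -> [1, 1]
DUP      -> [1, 1, 1]
PUSH -31 -> [1, 1, 1, -31]
SUB      -> [1, 1, 32]
DIV      -> [1, 0]
POP      -> [1]
PUSH 10  -> [1, 10]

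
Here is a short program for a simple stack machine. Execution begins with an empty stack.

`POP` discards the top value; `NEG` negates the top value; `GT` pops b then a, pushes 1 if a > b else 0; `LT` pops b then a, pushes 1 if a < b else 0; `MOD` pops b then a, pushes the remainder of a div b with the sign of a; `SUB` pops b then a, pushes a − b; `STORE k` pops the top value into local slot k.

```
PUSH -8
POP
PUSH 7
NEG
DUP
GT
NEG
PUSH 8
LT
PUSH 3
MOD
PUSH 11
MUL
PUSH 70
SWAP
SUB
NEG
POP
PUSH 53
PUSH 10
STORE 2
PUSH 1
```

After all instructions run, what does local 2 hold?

10

PUSH -8 → [-8]
POP     → []
PUSH 7  → [7]
NEG     → [-7]
DUP     → [-7, -7]
GT      → [0]
NEG     → [0]
PUSH 8  → [0, 8]
LT      → [1]
PUSH 3  → [1, 3]
MOD     → [1]
PUSH 11 → [1, 11]
MUL     → [11]
PUSH 70 → [11, 70]
SWAP    → [70, 11]
SUB     → [59]
NEG     → [-59]
POP     → []
PUSH 53 → [53]
PUSH 10 → [53, 10]
STORE 2 → [53]
PUSH 1  → [53, 1]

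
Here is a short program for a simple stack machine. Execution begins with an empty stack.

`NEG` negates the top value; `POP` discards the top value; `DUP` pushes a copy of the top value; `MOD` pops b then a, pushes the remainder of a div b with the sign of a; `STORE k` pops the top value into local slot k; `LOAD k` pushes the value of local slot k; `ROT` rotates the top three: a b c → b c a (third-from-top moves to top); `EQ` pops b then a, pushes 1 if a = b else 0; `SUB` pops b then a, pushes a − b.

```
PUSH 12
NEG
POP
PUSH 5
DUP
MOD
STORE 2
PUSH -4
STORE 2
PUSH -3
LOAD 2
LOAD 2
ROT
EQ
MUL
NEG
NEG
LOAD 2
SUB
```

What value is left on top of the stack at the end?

4

PUSH 12 -> 12
NEG     -> -12
POP     -> (empty)
PUSH 5  -> 5
DUP     -> 5 5
MOD     -> 0
STORE 2 -> (empty)
PUSH -4 -> -4
STORE 2 -> (empty)
PUSH -3 -> -3
LOAD 2  -> -3 -4
LOAD 2  -> -3 -4 -4
ROT     -> -4 -4 -3
EQ      -> -4 0
MUL     -> 0
NEG     -> 0
NEG     -> 0
LOAD 2  -> 0 -4
SUB     -> 4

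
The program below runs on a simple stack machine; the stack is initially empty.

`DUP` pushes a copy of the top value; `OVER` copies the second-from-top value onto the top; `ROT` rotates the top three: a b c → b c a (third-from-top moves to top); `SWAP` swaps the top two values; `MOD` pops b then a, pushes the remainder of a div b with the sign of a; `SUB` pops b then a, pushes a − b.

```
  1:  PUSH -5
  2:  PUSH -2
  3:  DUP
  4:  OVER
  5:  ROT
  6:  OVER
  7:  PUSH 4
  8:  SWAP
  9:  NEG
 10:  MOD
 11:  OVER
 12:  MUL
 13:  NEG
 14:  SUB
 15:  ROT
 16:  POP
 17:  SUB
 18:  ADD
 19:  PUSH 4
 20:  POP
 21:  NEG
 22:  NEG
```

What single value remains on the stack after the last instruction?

-5

PUSH -5  -5
PUSH -2  -5 -2
DUP      -5 -2 -2
OVER     -5 -2 -2 -2
ROT      -5 -2 -2 -2
OVER     -5 -2 -2 -2 -2
PUSH 4   -5 -2 -2 -2 -2 4
SWAP     -5 -2 -2 -2 4 -2
NEG      -5 -2 -2 -2 4 2
MOD      -5 -2 -2 -2 0
OVER     -5 -2 -2 -2 0 -2
MUL      -5 -2 -2 -2 0
NEG      -5 -2 -2 -2 0
SUB      -5 -2 -2 -2
ROT      -5 -2 -2 -2
POP      -5 -2 -2
SUB      -5 0
ADD      -5
PUSH 4   -5 4
POP      -5
NEG      5
NEG      -5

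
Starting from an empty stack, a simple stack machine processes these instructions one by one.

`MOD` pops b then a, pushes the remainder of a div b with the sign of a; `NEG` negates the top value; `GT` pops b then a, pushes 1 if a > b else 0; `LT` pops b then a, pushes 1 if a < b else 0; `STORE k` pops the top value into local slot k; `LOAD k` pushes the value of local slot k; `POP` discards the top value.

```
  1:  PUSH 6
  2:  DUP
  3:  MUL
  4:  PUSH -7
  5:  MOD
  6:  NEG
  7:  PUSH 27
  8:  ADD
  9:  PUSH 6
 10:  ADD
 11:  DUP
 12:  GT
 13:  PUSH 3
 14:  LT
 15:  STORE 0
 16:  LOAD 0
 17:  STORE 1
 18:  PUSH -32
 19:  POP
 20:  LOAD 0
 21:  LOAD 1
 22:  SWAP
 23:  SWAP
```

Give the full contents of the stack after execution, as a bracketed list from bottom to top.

[1, 1]

PUSH 6   -> 6
DUP      -> 6 6
MUL      -> 36
PUSH -7  -> 36 -7
MOD      -> 1
NEG      -> -1
PUSH 27  -> -1 27
ADD      -> 26
PUSH 6   -> 26 6
ADD      -> 32
DUP      -> 32 32
GT       -> 0
PUSH 3   -> 0 3
LT       -> 1
STORE 0  -> (empty)
LOAD 0   -> 1
STORE 1  -> (empty)
PUSH -32 -> -32
POP      -> (empty)
LOAD 0   -> 1
LOAD 1   -> 1 1
SWAP     -> 1 1
SWAP     -> 1 1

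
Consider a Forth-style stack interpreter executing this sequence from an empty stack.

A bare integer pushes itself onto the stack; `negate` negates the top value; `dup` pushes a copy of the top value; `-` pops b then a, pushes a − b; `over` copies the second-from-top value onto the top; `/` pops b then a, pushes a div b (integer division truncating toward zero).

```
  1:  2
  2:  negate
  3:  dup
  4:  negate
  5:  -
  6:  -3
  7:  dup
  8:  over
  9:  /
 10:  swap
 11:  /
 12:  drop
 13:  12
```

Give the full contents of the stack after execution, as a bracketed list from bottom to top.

2       [2]
negate  [-2]
dup     [-2, -2]
negate  [-2, 2]
-       [-4]
-3      [-4, -3]
dup     [-4, -3, -3]
over    [-4, -3, -3, -3]
/       [-4, -3, 1]
swap    [-4, 1, -3]
/       [-4, 0]
drop    [-4]
12      [-4, 12]

[-4, 12]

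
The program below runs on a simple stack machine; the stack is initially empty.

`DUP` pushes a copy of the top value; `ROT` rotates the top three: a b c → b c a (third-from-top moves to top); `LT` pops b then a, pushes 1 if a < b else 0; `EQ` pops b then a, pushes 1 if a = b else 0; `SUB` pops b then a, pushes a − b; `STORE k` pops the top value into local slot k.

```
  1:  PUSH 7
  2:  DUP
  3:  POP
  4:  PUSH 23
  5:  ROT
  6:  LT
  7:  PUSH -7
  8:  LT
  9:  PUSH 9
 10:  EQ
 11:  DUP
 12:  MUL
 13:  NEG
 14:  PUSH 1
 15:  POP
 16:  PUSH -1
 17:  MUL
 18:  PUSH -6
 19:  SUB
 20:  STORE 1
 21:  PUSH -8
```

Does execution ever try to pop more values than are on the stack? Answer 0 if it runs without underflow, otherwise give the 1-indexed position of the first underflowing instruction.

PUSH 7  -> 7
DUP     -> 7 7
POP     -> 7
PUSH 23 -> 7 23
ROT  — needs 3 operands, stack has 2 → underflow

5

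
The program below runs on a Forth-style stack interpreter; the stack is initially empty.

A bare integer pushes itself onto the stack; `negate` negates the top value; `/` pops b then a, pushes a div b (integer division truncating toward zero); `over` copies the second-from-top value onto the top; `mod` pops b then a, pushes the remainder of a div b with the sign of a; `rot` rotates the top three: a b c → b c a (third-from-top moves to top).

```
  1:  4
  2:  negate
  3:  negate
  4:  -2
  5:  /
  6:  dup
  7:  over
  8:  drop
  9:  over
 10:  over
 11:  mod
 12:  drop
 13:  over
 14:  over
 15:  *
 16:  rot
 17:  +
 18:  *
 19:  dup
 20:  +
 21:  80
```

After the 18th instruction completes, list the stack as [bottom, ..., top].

[-4]

4       [4]
negate  [-4]
negate  [4]
-2      [4, -2]
/       [-2]
dup     [-2, -2]
over    [-2, -2, -2]
drop    [-2, -2]
over    [-2, -2, -2]
over    [-2, -2, -2, -2]
mod     [-2, -2, 0]
drop    [-2, -2]
over    [-2, -2, -2]
over    [-2, -2, -2, -2]
*       [-2, -2, 4]
rot     [-2, 4, -2]
+       [-2, 2]
*       [-4]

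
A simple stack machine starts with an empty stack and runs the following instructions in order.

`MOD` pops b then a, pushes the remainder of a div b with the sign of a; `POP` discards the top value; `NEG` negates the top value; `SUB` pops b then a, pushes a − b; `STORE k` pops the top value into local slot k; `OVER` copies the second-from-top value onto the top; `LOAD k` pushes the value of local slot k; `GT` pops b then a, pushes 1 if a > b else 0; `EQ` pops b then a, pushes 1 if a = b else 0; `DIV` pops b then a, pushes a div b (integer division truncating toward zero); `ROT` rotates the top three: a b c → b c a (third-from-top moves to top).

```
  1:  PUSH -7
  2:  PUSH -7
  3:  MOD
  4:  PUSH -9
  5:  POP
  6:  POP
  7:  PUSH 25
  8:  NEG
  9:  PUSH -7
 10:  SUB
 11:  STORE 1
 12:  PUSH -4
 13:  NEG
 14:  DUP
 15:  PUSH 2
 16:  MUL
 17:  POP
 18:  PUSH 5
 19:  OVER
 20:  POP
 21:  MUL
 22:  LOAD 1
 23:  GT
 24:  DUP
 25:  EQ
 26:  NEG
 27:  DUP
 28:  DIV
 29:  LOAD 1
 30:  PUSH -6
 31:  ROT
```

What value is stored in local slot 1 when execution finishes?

PUSH -7  [-7]
PUSH -7  [-7, -7]
MOD      [0]
PUSH -9  [0, -9]
POP      [0]
POP      []
PUSH 25  [25]
NEG      [-25]
PUSH -7  [-25, -7]
SUB      [-18]
STORE 1  []
PUSH -4  [-4]
NEG      [4]
DUP      [4, 4]
PUSH 2   [4, 4, 2]
MUL      [4, 8]
POP      [4]
PUSH 5   [4, 5]
OVER     [4, 5, 4]
POP      [4, 5]
MUL      [20]
LOAD 1   [20, -18]
GT       [1]
DUP      [1, 1]
EQ       [1]
NEG      [-1]
DUP      [-1, -1]
DIV      [1]
LOAD 1   [1, -18]
PUSH -6  [1, -18, -6]
ROT      [-18, -6, 1]

-18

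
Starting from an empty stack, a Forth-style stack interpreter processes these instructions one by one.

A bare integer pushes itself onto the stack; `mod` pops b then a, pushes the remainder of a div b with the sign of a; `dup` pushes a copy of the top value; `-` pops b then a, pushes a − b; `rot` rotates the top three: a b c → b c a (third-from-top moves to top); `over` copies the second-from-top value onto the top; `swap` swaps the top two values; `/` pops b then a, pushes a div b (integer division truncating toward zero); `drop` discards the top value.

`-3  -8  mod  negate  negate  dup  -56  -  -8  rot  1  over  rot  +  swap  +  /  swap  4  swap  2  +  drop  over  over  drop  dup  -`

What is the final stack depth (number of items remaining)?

-3     -> -3
-8     -> -3 -8
mod    -> -3
negate -> 3
negate -> -3
dup    -> -3 -3
-56    -> -3 -3 -56
-      -> -3 53
-8     -> -3 53 -8
rot    -> 53 -8 -3
1      -> 53 -8 -3 1
over   -> 53 -8 -3 1 -3
rot    -> 53 -8 1 -3 -3
+      -> 53 -8 1 -6
swap   -> 53 -8 -6 1
+      -> 53 -8 -5
/      -> 53 1
swap   -> 1 53
4      -> 1 53 4
swap   -> 1 4 53
2      -> 1 4 53 2
+      -> 1 4 55
drop   -> 1 4
over   -> 1 4 1
over   -> 1 4 1 4
drop   -> 1 4 1
dup    -> 1 4 1 1
-      -> 1 4 0

3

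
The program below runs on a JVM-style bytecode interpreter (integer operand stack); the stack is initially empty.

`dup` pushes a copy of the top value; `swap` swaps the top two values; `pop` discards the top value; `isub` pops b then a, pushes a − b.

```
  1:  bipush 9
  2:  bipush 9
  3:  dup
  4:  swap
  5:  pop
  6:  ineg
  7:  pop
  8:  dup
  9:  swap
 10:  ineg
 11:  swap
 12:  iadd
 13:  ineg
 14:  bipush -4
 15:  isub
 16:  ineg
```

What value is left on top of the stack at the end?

-4

bipush 9  → [9]
bipush 9  → [9, 9]
dup       → [9, 9, 9]
swap      → [9, 9, 9]
pop       → [9, 9]
ineg      → [9, -9]
pop       → [9]
dup       → [9, 9]
swap      → [9, 9]
ineg      → [9, -9]
swap      → [-9, 9]
iadd      → [0]
ineg      → [0]
bipush -4 → [0, -4]
isub      → [4]
ineg      → [-4]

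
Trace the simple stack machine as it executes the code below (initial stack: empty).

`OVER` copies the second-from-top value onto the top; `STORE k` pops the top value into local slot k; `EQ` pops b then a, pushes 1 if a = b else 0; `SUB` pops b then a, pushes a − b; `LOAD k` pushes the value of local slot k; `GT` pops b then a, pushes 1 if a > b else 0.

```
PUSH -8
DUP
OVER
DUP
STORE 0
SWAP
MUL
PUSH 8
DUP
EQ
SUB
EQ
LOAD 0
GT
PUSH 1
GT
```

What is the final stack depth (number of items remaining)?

PUSH -8 : -8
DUP     : -8 -8
OVER    : -8 -8 -8
DUP     : -8 -8 -8 -8
STORE 0 : -8 -8 -8
SWAP    : -8 -8 -8
MUL     : -8 64
PUSH 8  : -8 64 8
DUP     : -8 64 8 8
EQ      : -8 64 1
SUB     : -8 63
EQ      : 0
LOAD 0  : 0 -8
GT      : 1
PUSH 1  : 1 1
GT      : 0

1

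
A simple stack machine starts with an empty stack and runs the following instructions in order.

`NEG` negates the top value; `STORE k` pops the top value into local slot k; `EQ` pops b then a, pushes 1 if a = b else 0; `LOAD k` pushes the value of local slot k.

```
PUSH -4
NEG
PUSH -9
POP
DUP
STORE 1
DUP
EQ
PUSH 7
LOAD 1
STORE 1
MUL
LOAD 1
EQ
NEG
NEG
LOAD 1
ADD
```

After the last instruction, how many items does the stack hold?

PUSH -4 : [-4]
NEG     : [4]
PUSH -9 : [4, -9]
POP     : [4]
DUP     : [4, 4]
STORE 1 : [4]
DUP     : [4, 4]
EQ      : [1]
PUSH 7  : [1, 7]
LOAD 1  : [1, 7, 4]
STORE 1 : [1, 7]
MUL     : [7]
LOAD 1  : [7, 4]
EQ      : [0]
NEG     : [0]
NEG     : [0]
LOAD 1  : [0, 4]
ADD     : [4]

1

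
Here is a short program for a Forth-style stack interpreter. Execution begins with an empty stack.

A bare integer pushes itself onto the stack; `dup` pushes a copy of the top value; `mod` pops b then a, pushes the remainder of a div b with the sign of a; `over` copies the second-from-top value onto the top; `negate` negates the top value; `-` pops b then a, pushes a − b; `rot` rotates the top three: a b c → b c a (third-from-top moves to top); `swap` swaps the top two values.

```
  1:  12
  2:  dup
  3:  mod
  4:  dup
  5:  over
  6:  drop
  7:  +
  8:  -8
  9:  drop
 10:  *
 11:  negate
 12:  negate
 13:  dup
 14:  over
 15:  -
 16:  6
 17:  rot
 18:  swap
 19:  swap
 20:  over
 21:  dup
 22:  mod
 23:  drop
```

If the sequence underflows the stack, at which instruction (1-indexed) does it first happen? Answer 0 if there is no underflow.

12   -> 12
dup  -> 12 12
mod  -> 0
dup  -> 0 0
over -> 0 0 0
drop -> 0 0
+    -> 0
-8   -> 0 -8
drop -> 0
*  — needs 2 operands, stack has 1 → underflow

10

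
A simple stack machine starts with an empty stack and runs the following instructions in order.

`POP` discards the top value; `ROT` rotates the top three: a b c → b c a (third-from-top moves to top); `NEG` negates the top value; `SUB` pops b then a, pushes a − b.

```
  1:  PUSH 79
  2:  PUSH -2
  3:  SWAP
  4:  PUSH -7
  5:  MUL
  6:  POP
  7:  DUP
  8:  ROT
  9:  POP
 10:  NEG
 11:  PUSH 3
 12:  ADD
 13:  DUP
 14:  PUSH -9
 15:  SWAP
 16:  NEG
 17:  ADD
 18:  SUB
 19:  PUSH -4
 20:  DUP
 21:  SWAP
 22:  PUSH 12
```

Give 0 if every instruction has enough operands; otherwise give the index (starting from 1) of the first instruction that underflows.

PUSH 79 → 79
PUSH -2 → 79 -2
SWAP    → -2 79
PUSH -7 → -2 79 -7
MUL     → -2 -553
POP     → -2
DUP     → -2 -2
ROT  — needs 3 operands, stack has 2 → underflow

8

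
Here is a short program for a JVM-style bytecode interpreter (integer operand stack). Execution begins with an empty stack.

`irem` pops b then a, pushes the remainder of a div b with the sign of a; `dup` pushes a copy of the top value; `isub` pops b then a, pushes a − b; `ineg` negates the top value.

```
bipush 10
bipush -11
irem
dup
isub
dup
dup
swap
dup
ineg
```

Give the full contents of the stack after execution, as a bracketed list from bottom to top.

[0, 0, 0, 0]

bipush 10  : 10
bipush -11 : 10 -11
irem       : 10
dup        : 10 10
isub       : 0
dup        : 0 0
dup        : 0 0 0
swap       : 0 0 0
dup        : 0 0 0 0
ineg       : 0 0 0 0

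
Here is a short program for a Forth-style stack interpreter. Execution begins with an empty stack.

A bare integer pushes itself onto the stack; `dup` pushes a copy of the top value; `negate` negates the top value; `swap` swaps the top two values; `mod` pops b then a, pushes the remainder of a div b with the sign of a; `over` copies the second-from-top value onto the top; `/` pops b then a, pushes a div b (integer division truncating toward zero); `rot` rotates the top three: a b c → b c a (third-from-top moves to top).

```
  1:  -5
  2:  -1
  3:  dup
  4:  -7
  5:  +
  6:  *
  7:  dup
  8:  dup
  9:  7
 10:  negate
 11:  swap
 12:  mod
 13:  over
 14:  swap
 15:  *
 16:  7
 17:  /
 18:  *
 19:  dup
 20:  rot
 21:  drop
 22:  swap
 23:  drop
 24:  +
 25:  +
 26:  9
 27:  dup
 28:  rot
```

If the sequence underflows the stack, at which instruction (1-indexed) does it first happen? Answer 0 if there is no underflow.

-5     → -5
-1     → -5 -1
dup    → -5 -1 -1
-7     → -5 -1 -1 -7
+      → -5 -1 -8
*      → -5 8
dup    → -5 8 8
dup    → -5 8 8 8
7      → -5 8 8 8 7
negate → -5 8 8 8 -7
swap   → -5 8 8 -7 8
mod    → -5 8 8 -7
over   → -5 8 8 -7 8
swap   → -5 8 8 8 -7
*      → -5 8 8 -56
7      → -5 8 8 -56 7
/      → -5 8 8 -8
*      → -5 8 -64
dup    → -5 8 -64 -64
rot    → -5 -64 -64 8
drop   → -5 -64 -64
swap   → -5 -64 -64
drop   → -5 -64
+      → -69
+  — needs 2 operands, stack has 1 → underflow

25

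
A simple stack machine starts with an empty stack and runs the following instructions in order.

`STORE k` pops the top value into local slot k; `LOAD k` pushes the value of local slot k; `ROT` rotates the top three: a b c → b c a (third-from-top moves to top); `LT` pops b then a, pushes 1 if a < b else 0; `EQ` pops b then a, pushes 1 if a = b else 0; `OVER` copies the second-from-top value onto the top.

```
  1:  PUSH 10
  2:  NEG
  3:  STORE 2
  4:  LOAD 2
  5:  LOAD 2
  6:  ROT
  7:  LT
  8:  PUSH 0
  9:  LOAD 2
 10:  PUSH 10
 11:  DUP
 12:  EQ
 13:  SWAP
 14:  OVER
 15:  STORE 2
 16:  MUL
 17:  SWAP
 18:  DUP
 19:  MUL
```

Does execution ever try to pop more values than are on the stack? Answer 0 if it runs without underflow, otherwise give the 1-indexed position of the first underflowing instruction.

6

PUSH 10 -> 10
NEG     -> -10
STORE 2 -> (empty)
LOAD 2  -> -10
LOAD 2  -> -10 -10
ROT  — needs 3 operands, stack has 2 → underflow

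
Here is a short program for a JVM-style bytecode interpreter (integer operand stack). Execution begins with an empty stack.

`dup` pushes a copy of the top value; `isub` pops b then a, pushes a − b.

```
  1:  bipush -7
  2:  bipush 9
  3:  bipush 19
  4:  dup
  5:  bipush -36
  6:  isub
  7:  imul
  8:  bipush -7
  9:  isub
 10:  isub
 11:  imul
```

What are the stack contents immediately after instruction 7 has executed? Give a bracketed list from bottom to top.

[-7, 9, 1045]

bipush -7  → [-7]
bipush 9   → [-7, 9]
bipush 19  → [-7, 9, 19]
dup        → [-7, 9, 19, 19]
bipush -36 → [-7, 9, 19, 19, -36]
isub       → [-7, 9, 19, 55]
imul       → [-7, 9, 1045]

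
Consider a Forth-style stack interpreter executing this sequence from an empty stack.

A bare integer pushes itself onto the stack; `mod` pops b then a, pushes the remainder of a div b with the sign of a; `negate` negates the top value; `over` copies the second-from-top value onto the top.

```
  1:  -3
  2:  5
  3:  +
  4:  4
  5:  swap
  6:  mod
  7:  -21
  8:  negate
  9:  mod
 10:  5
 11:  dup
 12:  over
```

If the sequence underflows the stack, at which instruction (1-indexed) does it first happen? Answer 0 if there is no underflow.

-3     : -3
5      : -3 5
+      : 2
4      : 2 4
swap   : 4 2
mod    : 0
-21    : 0 -21
negate : 0 21
mod    : 0
5      : 0 5
dup    : 0 5 5
over   : 0 5 5 5

0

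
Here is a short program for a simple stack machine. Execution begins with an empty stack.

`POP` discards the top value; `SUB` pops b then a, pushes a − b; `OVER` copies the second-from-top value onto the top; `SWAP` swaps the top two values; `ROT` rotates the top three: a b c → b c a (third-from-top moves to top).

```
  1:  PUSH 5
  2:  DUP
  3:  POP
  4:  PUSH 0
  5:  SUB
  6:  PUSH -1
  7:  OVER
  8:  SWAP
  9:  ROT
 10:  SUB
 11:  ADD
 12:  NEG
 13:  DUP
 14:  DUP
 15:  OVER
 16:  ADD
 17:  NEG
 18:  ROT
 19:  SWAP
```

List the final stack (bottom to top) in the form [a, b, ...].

[1, 1, -2]

PUSH 5   5
DUP      5 5
POP      5
PUSH 0   5 0
SUB      5
PUSH -1  5 -1
OVER     5 -1 5
SWAP     5 5 -1
ROT      5 -1 5
SUB      5 -6
ADD      -1
NEG      1
DUP      1 1
DUP      1 1 1
OVER     1 1 1 1
ADD      1 1 2
NEG      1 1 -2
ROT      1 -2 1
SWAP     1 1 -2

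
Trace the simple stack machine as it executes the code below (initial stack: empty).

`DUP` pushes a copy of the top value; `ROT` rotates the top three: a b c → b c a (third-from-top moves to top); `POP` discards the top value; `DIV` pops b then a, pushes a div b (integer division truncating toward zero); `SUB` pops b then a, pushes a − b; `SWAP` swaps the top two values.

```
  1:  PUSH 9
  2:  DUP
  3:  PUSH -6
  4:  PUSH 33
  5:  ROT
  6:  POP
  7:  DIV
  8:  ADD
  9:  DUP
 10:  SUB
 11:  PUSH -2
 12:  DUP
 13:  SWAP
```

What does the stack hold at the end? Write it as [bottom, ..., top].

PUSH 9   [9]
DUP      [9, 9]
PUSH -6  [9, 9, -6]
PUSH 33  [9, 9, -6, 33]
ROT      [9, -6, 33, 9]
POP      [9, -6, 33]
DIV      [9, 0]
ADD      [9]
DUP      [9, 9]
SUB      [0]
PUSH -2  [0, -2]
DUP      [0, -2, -2]
SWAP     [0, -2, -2]

[0, -2, -2]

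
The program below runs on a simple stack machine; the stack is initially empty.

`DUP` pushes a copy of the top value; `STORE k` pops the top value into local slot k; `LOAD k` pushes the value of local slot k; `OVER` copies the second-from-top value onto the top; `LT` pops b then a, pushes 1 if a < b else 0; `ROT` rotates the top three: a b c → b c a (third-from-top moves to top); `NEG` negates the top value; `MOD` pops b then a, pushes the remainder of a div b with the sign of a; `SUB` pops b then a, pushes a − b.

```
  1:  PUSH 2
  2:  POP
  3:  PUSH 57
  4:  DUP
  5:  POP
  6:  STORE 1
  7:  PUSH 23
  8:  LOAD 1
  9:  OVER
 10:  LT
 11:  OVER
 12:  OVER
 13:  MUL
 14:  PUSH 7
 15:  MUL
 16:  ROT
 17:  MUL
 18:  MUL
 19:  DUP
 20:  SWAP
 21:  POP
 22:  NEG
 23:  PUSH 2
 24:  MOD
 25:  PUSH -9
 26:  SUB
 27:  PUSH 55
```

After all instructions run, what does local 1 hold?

57

PUSH 2  : [2]
POP     : []
PUSH 57 : [57]
DUP     : [57, 57]
POP     : [57]
STORE 1 : []
PUSH 23 : [23]
LOAD 1  : [23, 57]
OVER    : [23, 57, 23]
LT      : [23, 0]
OVER    : [23, 0, 23]
OVER    : [23, 0, 23, 0]
MUL     : [23, 0, 0]
PUSH 7  : [23, 0, 0, 7]
MUL     : [23, 0, 0]
ROT     : [0, 0, 23]
MUL     : [0, 0]
MUL     : [0]
DUP     : [0, 0]
SWAP    : [0, 0]
POP     : [0]
NEG     : [0]
PUSH 2  : [0, 2]
MOD     : [0]
PUSH -9 : [0, -9]
SUB     : [9]
PUSH 55 : [9, 55]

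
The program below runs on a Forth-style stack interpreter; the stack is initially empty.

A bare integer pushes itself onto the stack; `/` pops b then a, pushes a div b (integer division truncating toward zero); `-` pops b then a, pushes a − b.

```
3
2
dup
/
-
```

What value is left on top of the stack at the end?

2

3   → 3
2   → 3 2
dup → 3 2 2
/   → 3 1
-   → 2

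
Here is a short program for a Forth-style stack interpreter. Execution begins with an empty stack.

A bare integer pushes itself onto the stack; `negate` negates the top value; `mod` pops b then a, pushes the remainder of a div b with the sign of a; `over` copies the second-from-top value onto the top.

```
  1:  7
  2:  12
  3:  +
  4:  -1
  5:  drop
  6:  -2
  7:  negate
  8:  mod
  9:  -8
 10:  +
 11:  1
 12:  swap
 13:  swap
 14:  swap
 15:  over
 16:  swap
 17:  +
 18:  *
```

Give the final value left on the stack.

7       [7]
12      [7, 12]
+       [19]
-1      [19, -1]
drop    [19]
-2      [19, -2]
negate  [19, 2]
mod     [1]
-8      [1, -8]
+       [-7]
1       [-7, 1]
swap    [1, -7]
swap    [-7, 1]
swap    [1, -7]
over    [1, -7, 1]
swap    [1, 1, -7]
+       [1, -6]
*       [-6]

-6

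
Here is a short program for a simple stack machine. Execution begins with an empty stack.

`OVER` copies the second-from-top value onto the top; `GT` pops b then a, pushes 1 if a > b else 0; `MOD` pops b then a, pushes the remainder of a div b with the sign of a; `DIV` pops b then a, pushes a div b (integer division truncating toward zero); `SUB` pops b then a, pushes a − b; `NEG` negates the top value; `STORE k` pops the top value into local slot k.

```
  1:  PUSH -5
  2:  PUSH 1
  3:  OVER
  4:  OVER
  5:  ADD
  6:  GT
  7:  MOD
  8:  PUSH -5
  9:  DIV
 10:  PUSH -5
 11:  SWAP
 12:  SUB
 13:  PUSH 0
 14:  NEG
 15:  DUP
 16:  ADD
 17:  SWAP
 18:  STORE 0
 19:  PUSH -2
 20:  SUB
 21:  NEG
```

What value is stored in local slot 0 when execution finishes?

PUSH -5 → [-5]
PUSH 1  → [-5, 1]
OVER    → [-5, 1, -5]
OVER    → [-5, 1, -5, 1]
ADD     → [-5, 1, -4]
GT      → [-5, 1]
MOD     → [0]
PUSH -5 → [0, -5]
DIV     → [0]
PUSH -5 → [0, -5]
SWAP    → [-5, 0]
SUB     → [-5]
PUSH 0  → [-5, 0]
NEG     → [-5, 0]
DUP     → [-5, 0, 0]
ADD     → [-5, 0]
SWAP    → [0, -5]
STORE 0 → [0]
PUSH -2 → [0, -2]
SUB     → [2]
NEG     → [-2]

-5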